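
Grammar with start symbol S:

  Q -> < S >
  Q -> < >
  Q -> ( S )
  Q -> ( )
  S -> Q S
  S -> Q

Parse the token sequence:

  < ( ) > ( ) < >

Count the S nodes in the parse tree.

[S [Q < [S [Q ( )]] >] [S [Q ( )] [S [Q < >]]]]

4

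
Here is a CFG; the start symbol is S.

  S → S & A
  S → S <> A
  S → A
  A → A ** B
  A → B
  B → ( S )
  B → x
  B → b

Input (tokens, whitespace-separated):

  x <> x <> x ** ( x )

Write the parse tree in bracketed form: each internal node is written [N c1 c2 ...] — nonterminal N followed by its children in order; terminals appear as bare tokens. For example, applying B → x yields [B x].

[S [S [S [A [B x]]] <> [A [B x]]] <> [A [A [B x]] ** [B ( [S [A [B x]]] )]]]

S
S <> A
S <> A <> A
A <> A <> A
B <> A <> A
x <> A <> A
x <> B <> A
x <> x <> A
x <> x <> A ** B
x <> x <> B ** B
x <> x <> x ** B
x <> x <> x ** ( S )
x <> x <> x ** ( A )
x <> x <> x ** ( B )
x <> x <> x ** ( x )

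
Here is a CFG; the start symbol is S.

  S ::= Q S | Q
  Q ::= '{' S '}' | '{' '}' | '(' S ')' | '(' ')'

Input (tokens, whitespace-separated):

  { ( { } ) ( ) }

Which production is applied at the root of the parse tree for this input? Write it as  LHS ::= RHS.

S ::= Q

[S [Q { [S [Q ( [S [Q { }]] )] [S [Q ( )]]] }]]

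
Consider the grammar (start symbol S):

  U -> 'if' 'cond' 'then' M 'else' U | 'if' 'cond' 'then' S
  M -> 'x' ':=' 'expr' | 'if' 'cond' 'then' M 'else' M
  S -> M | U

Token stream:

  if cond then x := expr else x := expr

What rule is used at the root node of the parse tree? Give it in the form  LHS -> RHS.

[S [M if cond then [M x := expr] else [M x := expr]]]

S -> M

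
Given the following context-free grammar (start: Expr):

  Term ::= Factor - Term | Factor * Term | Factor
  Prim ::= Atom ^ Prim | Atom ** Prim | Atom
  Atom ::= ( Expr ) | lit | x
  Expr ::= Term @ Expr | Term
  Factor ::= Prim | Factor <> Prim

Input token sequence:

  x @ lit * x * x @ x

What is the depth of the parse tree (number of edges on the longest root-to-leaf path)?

[Expr [Term [Factor [Prim [Atom x]]]] @ [Expr [Term [Factor [Prim [Atom lit]]] * [Term [Factor [Prim [Atom x]]] * [Term [Factor [Prim [Atom x]]]]]] @ [Expr [Term [Factor [Prim [Atom x]]]]]]]

8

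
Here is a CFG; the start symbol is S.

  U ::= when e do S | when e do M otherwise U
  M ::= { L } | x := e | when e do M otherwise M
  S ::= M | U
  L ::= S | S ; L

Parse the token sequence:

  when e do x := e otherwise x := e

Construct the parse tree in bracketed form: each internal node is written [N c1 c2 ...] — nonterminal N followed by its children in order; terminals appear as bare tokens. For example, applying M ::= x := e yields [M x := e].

[S [M when e do [M x := e] otherwise [M x := e]]]

S
M
when e do M otherwise M
when e do x := e otherwise M
when e do x := e otherwise x := e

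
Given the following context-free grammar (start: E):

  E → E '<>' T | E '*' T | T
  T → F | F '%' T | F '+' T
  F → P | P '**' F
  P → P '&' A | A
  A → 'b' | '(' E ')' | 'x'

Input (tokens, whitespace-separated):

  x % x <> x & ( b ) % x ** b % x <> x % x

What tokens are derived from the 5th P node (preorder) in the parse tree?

b

[E [E [E [T [F [P [A x]]] % [T [F [P [A x]]]]]] <> [T [F [P [P [A x]] & [A ( [E [T [F [P [A b]]]]] )]]] % [T [F [P [A x]] ** [F [P [A b]]]] % [T [F [P [A x]]]]]]] <> [T [F [P [A x]]] % [T [F [P [A x]]]]]]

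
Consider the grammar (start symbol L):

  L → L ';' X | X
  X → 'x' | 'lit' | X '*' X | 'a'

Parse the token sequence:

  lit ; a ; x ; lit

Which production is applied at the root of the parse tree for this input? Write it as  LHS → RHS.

[L [L [L [L [X lit]] ; [X a]] ; [X x]] ; [X lit]]

L → L ';' X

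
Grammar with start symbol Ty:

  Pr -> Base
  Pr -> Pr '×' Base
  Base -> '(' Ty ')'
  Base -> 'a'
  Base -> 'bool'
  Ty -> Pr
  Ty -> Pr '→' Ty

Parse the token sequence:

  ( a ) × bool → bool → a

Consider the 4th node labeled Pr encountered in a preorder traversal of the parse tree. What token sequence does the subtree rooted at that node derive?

[Ty [Pr [Pr [Base ( [Ty [Pr [Base a]]] )]] × [Base bool]] → [Ty [Pr [Base bool]] → [Ty [Pr [Base a]]]]]

bool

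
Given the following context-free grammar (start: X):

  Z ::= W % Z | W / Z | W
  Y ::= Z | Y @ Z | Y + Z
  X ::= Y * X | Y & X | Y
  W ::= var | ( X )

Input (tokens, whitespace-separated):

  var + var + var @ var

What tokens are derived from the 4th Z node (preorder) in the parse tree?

var

[X [Y [Y [Y [Y [Z [W var]]] + [Z [W var]]] + [Z [W var]]] @ [Z [W var]]]]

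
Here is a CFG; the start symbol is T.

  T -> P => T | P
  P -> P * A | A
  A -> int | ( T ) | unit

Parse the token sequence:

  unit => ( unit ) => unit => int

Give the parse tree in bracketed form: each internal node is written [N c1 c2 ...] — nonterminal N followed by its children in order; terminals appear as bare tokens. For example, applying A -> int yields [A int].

T
P => T
A => T
unit => T
unit => P => T
unit => A => T
unit => ( T ) => T
unit => ( P ) => T
unit => ( A ) => T
unit => ( unit ) => T
unit => ( unit ) => P => T
unit => ( unit ) => A => T
unit => ( unit ) => unit => T
unit => ( unit ) => unit => P
unit => ( unit ) => unit => A
unit => ( unit ) => unit => int

[T [P [A unit]] => [T [P [A ( [T [P [A unit]]] )]] => [T [P [A unit]] => [T [P [A int]]]]]]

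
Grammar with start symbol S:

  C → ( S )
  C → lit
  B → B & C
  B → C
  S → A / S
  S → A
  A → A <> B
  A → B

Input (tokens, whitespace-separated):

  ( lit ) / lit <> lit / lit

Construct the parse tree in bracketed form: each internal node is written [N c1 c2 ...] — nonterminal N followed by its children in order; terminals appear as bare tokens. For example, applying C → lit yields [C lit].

[S [A [B [C ( [S [A [B [C lit]]]] )]]] / [S [A [A [B [C lit]]] <> [B [C lit]]] / [S [A [B [C lit]]]]]]

S
A / S
B / S
C / S
( S ) / S
( A ) / S
( B ) / S
( C ) / S
( lit ) / S
( lit ) / A / S
( lit ) / A <> B / S
( lit ) / B <> B / S
( lit ) / C <> B / S
( lit ) / lit <> B / S
( lit ) / lit <> C / S
( lit ) / lit <> lit / S
( lit ) / lit <> lit / A
( lit ) / lit <> lit / B
( lit ) / lit <> lit / C
( lit ) / lit <> lit / lit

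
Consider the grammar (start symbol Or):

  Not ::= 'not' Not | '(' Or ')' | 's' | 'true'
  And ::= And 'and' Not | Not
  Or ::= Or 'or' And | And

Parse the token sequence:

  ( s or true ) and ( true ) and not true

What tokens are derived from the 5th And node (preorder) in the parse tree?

[Or [And [And [And [Not ( [Or [Or [And [Not s]]] or [And [Not true]]] )]] and [Not ( [Or [And [Not true]]] )]] and [Not not [Not true]]]]

true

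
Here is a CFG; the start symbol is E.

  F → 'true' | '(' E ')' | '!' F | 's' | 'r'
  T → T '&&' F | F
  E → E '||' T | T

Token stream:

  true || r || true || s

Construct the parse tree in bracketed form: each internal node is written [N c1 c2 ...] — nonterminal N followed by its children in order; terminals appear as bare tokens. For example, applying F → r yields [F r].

E
E || T
E || T || T
E || T || T || T
T || T || T || T
F || T || T || T
true || T || T || T
true || F || T || T
true || r || T || T
true || r || F || T
true || r || true || T
true || r || true || F
true || r || true || s

[E [E [E [E [T [F true]]] || [T [F r]]] || [T [F true]]] || [T [F s]]]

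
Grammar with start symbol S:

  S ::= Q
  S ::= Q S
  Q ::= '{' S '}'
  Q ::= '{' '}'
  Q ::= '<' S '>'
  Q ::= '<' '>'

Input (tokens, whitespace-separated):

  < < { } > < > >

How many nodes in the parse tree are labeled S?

4

[S [Q < [S [Q < [S [Q { }]] >] [S [Q < >]]] >]]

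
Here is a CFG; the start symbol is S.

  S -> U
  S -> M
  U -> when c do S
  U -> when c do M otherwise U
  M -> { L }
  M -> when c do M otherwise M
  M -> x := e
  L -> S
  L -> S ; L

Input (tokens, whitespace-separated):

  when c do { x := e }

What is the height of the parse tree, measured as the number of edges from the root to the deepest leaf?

[S [U when c do [S [M { [L [S [M x := e]]] }]]]]

7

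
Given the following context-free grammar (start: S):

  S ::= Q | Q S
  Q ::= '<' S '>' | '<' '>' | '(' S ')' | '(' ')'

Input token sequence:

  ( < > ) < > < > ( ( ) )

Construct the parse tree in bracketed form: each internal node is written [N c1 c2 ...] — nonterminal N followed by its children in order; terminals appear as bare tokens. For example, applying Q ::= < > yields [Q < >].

[S [Q ( [S [Q < >]] )] [S [Q < >] [S [Q < >] [S [Q ( [S [Q ( )]] )]]]]]

S
Q S
( S ) S
( Q ) S
( < > ) S
( < > ) Q S
( < > ) < > S
( < > ) < > Q S
( < > ) < > < > S
( < > ) < > < > Q
( < > ) < > < > ( S )
( < > ) < > < > ( Q )
( < > ) < > < > ( ( ) )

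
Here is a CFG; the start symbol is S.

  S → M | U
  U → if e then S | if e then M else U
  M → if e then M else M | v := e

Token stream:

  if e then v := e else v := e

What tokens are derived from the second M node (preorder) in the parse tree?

v := e

[S [M if e then [M v := e] else [M v := e]]]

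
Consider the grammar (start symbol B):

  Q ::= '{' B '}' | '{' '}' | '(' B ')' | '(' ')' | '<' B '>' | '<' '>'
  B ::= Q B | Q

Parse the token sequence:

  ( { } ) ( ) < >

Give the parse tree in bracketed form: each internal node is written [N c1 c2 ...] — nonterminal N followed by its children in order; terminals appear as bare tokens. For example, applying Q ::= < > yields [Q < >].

B
Q B
( B ) B
( Q ) B
( { } ) B
( { } ) Q B
( { } ) ( ) B
( { } ) ( ) Q
( { } ) ( ) < >

[B [Q ( [B [Q { }]] )] [B [Q ( )] [B [Q < >]]]]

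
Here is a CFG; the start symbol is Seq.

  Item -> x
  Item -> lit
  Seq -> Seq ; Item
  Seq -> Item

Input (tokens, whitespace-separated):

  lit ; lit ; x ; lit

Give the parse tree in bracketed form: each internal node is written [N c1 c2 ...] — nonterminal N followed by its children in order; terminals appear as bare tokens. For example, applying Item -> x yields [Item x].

Seq
Seq ; Item
Seq ; Item ; Item
Seq ; Item ; Item ; Item
Item ; Item ; Item ; Item
lit ; Item ; Item ; Item
lit ; lit ; Item ; Item
lit ; lit ; x ; Item
lit ; lit ; x ; lit

[Seq [Seq [Seq [Seq [Item lit]] ; [Item lit]] ; [Item x]] ; [Item lit]]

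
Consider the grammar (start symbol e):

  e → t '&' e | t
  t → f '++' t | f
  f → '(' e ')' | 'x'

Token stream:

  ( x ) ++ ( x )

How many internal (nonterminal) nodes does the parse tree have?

[e [t [f ( [e [t [f x]]] )] ++ [t [f ( [e [t [f x]]] )]]]]

11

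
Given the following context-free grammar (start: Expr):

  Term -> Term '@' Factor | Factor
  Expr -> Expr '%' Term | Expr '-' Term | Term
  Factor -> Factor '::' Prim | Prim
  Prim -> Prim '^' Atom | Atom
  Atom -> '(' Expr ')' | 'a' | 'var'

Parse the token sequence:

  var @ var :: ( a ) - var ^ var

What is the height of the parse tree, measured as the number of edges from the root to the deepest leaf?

11

[Expr [Expr [Term [Term [Factor [Prim [Atom var]]]] @ [Factor [Factor [Prim [Atom var]]] :: [Prim [Atom ( [Expr [Term [Factor [Prim [Atom a]]]]] )]]]]] - [Term [Factor [Prim [Prim [Atom var]] ^ [Atom var]]]]]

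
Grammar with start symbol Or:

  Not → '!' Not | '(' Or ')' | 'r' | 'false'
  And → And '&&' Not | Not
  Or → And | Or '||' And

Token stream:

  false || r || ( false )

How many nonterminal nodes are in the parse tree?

12

[Or [Or [Or [And [Not false]]] || [And [Not r]]] || [And [Not ( [Or [And [Not false]]] )]]]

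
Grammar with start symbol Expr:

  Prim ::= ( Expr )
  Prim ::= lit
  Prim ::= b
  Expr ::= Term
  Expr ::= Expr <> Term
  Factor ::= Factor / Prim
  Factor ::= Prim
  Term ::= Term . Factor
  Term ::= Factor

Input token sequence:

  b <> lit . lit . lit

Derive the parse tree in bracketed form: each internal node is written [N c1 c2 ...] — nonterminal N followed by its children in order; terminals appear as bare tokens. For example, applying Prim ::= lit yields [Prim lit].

Expr
Expr <> Term
Term <> Term
Factor <> Term
Prim <> Term
b <> Term
b <> Term . Factor
b <> Term . Factor . Factor
b <> Factor . Factor . Factor
b <> Prim . Factor . Factor
b <> lit . Factor . Factor
b <> lit . Prim . Factor
b <> lit . lit . Factor
b <> lit . lit . Prim
b <> lit . lit . lit

[Expr [Expr [Term [Factor [Prim b]]]] <> [Term [Term [Term [Factor [Prim lit]]] . [Factor [Prim lit]]] . [Factor [Prim lit]]]]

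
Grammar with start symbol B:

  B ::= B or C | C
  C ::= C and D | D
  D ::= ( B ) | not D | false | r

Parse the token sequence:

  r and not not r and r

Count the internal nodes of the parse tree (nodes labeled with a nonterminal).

[B [C [C [C [D r]] and [D not [D not [D r]]]] and [D r]]]

9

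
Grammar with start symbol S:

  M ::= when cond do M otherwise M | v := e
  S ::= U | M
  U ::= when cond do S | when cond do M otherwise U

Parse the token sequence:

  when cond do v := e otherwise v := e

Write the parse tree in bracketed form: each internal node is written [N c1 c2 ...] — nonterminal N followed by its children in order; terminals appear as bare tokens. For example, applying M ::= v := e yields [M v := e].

S
M
when cond do M otherwise M
when cond do v := e otherwise M
when cond do v := e otherwise v := e

[S [M when cond do [M v := e] otherwise [M v := e]]]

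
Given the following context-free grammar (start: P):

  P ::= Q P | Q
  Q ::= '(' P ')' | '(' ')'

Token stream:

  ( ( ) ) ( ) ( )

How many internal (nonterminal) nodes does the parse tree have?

8

[P [Q ( [P [Q ( )]] )] [P [Q ( )] [P [Q ( )]]]]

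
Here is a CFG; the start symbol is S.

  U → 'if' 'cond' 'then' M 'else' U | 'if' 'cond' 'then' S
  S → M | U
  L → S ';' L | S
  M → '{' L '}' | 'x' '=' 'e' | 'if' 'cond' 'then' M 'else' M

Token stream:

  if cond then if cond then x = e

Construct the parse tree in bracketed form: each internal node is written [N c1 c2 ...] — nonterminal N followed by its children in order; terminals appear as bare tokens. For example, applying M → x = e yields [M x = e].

S
U
if cond then S
if cond then U
if cond then if cond then S
if cond then if cond then M
if cond then if cond then x = e

[S [U if cond then [S [U if cond then [S [M x = e]]]]]]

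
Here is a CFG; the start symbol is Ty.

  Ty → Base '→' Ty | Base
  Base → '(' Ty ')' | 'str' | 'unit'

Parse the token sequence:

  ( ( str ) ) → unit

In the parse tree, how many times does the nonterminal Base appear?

[Ty [Base ( [Ty [Base ( [Ty [Base str]] )]] )] → [Ty [Base unit]]]

4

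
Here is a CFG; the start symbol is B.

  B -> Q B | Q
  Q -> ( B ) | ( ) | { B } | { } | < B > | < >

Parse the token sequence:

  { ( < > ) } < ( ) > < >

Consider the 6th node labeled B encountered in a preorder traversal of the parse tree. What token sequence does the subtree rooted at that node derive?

[B [Q { [B [Q ( [B [Q < >]] )]] }] [B [Q < [B [Q ( )]] >] [B [Q < >]]]]

< >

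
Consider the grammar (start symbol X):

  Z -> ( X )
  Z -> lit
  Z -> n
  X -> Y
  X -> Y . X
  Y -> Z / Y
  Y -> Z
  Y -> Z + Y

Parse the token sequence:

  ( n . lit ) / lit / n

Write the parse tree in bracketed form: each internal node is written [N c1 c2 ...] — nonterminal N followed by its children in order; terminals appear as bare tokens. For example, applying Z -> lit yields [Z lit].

X
Y
Z / Y
( X ) / Y
( Y . X ) / Y
( Z . X ) / Y
( n . X ) / Y
( n . Y ) / Y
( n . Z ) / Y
( n . lit ) / Y
( n . lit ) / Z / Y
( n . lit ) / lit / Y
( n . lit ) / lit / Z
( n . lit ) / lit / n

[X [Y [Z ( [X [Y [Z n]] . [X [Y [Z lit]]]] )] / [Y [Z lit] / [Y [Z n]]]]]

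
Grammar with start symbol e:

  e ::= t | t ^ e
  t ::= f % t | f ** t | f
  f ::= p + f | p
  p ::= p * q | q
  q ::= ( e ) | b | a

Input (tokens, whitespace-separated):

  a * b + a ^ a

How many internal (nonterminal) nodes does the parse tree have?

[e [t [f [p [p [q a]] * [q b]] + [f [p [q a]]]]] ^ [e [t [f [p [q a]]]]]]

15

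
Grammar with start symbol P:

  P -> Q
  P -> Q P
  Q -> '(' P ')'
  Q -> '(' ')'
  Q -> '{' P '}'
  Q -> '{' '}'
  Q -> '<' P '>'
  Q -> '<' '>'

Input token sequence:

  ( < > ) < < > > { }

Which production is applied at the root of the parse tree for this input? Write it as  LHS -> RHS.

P -> Q P

[P [Q ( [P [Q < >]] )] [P [Q < [P [Q < >]] >] [P [Q { }]]]]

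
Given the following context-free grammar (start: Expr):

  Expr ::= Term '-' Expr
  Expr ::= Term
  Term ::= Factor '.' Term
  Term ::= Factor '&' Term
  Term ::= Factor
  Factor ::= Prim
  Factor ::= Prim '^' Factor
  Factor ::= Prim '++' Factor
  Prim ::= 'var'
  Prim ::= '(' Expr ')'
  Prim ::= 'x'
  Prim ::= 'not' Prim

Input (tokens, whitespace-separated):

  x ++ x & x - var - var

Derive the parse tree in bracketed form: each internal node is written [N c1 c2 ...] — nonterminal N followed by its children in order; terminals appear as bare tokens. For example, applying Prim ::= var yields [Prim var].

[Expr [Term [Factor [Prim x] ++ [Factor [Prim x]]] & [Term [Factor [Prim x]]]] - [Expr [Term [Factor [Prim var]]] - [Expr [Term [Factor [Prim var]]]]]]

Expr
Term - Expr
Factor & Term - Expr
Prim ++ Factor & Term - Expr
x ++ Factor & Term - Expr
x ++ Prim & Term - Expr
x ++ x & Term - Expr
x ++ x & Factor - Expr
x ++ x & Prim - Expr
x ++ x & x - Expr
x ++ x & x - Term - Expr
x ++ x & x - Factor - Expr
x ++ x & x - Prim - Expr
x ++ x & x - var - Expr
x ++ x & x - var - Term
x ++ x & x - var - Factor
x ++ x & x - var - Prim
x ++ x & x - var - var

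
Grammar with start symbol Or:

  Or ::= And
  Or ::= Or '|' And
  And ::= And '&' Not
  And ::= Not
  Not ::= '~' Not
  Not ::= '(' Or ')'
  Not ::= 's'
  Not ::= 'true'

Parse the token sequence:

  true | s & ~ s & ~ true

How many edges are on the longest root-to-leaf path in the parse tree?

[Or [Or [And [Not true]]] | [And [And [And [Not s]] & [Not ~ [Not s]]] & [Not ~ [Not true]]]]

5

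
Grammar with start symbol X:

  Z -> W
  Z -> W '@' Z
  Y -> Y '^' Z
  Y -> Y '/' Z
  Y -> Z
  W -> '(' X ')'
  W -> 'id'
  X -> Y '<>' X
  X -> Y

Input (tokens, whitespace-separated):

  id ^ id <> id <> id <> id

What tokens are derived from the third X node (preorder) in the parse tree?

id <> id

[X [Y [Y [Z [W id]]] ^ [Z [W id]]] <> [X [Y [Z [W id]]] <> [X [Y [Z [W id]]] <> [X [Y [Z [W id]]]]]]]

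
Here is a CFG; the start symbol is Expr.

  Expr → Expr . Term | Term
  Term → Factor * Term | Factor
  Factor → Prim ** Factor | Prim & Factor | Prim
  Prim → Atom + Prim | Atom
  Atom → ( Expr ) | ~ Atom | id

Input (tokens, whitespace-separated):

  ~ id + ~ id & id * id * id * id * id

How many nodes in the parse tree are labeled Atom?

9

[Expr [Term [Factor [Prim [Atom ~ [Atom id]] + [Prim [Atom ~ [Atom id]]]] & [Factor [Prim [Atom id]]]] * [Term [Factor [Prim [Atom id]]] * [Term [Factor [Prim [Atom id]]] * [Term [Factor [Prim [Atom id]]] * [Term [Factor [Prim [Atom id]]]]]]]]]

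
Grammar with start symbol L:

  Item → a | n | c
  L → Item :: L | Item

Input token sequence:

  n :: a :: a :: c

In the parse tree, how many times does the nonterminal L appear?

4

[L [Item n] :: [L [Item a] :: [L [Item a] :: [L [Item c]]]]]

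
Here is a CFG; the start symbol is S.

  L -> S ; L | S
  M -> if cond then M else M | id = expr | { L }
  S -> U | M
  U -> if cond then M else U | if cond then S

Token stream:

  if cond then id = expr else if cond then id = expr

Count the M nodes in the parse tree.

[S [U if cond then [M id = expr] else [U if cond then [S [M id = expr]]]]]

2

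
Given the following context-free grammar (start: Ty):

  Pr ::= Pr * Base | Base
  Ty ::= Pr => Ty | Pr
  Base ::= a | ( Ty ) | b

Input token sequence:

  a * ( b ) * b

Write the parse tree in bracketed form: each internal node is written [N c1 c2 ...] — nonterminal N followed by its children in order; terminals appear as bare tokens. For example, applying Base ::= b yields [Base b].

Ty
Pr
Pr * Base
Pr * Base * Base
Base * Base * Base
a * Base * Base
a * ( Ty ) * Base
a * ( Pr ) * Base
a * ( Base ) * Base
a * ( b ) * Base
a * ( b ) * b

[Ty [Pr [Pr [Pr [Base a]] * [Base ( [Ty [Pr [Base b]]] )]] * [Base b]]]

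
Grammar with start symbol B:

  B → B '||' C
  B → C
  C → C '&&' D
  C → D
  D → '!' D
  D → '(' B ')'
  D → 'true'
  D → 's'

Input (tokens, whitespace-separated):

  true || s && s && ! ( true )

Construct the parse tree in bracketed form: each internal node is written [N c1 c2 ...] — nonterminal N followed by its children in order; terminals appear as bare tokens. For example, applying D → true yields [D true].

[B [B [C [D true]]] || [C [C [C [D s]] && [D s]] && [D ! [D ( [B [C [D true]]] )]]]]

B
B || C
C || C
D || C
true || C
true || C && D
true || C && D && D
true || D && D && D
true || s && D && D
true || s && s && D
true || s && s && ! D
true || s && s && ! ( B )
true || s && s && ! ( C )
true || s && s && ! ( D )
true || s && s && ! ( true )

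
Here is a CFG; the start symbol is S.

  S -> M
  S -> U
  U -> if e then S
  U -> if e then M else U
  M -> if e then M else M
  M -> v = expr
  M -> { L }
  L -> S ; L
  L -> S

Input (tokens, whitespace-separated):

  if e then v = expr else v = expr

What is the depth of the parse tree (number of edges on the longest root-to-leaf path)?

3

[S [M if e then [M v = expr] else [M v = expr]]]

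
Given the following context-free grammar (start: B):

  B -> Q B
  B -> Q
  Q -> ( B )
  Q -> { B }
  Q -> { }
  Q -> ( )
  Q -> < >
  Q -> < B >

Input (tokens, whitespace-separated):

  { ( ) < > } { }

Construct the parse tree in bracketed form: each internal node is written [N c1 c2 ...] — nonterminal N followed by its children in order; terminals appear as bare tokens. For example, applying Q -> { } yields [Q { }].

[B [Q { [B [Q ( )] [B [Q < >]]] }] [B [Q { }]]]

B
Q B
{ B } B
{ Q B } B
{ ( ) B } B
{ ( ) Q } B
{ ( ) < > } B
{ ( ) < > } Q
{ ( ) < > } { }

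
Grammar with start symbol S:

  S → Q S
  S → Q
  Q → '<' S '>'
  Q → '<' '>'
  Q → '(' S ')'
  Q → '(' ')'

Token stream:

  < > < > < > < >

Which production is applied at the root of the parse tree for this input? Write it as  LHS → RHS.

S → Q S

[S [Q < >] [S [Q < >] [S [Q < >] [S [Q < >]]]]]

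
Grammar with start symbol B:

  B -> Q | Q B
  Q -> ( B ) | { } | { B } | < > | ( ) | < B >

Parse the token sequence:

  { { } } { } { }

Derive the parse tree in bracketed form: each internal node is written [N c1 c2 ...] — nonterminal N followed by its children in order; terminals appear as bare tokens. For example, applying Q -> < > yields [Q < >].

B
Q B
{ B } B
{ Q } B
{ { } } B
{ { } } Q B
{ { } } { } B
{ { } } { } Q
{ { } } { } { }

[B [Q { [B [Q { }]] }] [B [Q { }] [B [Q { }]]]]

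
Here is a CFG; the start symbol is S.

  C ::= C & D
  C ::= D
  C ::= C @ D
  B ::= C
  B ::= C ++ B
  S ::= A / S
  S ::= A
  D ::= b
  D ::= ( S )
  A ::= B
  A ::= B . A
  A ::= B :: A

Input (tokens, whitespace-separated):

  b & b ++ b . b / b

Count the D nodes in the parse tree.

5

[S [A [B [C [C [D b]] & [D b]] ++ [B [C [D b]]]] . [A [B [C [D b]]]]] / [S [A [B [C [D b]]]]]]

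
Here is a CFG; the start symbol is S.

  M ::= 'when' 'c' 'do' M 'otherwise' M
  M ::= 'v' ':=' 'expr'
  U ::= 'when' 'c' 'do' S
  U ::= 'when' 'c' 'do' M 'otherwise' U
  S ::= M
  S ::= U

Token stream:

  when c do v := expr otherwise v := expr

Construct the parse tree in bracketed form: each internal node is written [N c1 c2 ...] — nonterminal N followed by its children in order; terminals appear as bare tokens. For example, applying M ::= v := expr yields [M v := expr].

[S [M when c do [M v := expr] otherwise [M v := expr]]]

S
M
when c do M otherwise M
when c do v := expr otherwise M
when c do v := expr otherwise v := expr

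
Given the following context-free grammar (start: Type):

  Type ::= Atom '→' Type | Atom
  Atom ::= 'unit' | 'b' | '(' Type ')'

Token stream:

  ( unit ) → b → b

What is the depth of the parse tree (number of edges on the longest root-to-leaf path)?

4

[Type [Atom ( [Type [Atom unit]] )] → [Type [Atom b] → [Type [Atom b]]]]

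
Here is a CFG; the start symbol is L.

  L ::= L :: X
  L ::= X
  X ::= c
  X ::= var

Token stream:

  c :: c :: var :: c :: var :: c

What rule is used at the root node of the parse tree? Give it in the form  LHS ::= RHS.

[L [L [L [L [L [L [X c]] :: [X c]] :: [X var]] :: [X c]] :: [X var]] :: [X c]]

L ::= L :: X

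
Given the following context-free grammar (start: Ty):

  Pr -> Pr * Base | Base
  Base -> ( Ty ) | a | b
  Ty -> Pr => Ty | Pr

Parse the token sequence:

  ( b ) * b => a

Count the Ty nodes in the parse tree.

[Ty [Pr [Pr [Base ( [Ty [Pr [Base b]]] )]] * [Base b]] => [Ty [Pr [Base a]]]]

3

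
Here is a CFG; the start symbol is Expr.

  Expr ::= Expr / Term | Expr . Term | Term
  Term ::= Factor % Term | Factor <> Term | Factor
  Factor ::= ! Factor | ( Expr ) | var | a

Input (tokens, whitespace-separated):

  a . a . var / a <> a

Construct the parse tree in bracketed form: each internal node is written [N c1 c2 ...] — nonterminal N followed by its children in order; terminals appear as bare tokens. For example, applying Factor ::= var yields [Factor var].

Expr
Expr / Term
Expr . Term / Term
Expr . Term . Term / Term
Term . Term . Term / Term
Factor . Term . Term / Term
a . Term . Term / Term
a . Factor . Term / Term
a . a . Term / Term
a . a . Factor / Term
a . a . var / Term
a . a . var / Factor <> Term
a . a . var / a <> Term
a . a . var / a <> Factor
a . a . var / a <> a

[Expr [Expr [Expr [Expr [Term [Factor a]]] . [Term [Factor a]]] . [Term [Factor var]]] / [Term [Factor a] <> [Term [Factor a]]]]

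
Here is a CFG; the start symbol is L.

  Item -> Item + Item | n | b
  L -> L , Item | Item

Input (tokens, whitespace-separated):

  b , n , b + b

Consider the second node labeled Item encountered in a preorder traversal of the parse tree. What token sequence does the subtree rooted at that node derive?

[L [L [L [Item b]] , [Item n]] , [Item [Item b] + [Item b]]]

n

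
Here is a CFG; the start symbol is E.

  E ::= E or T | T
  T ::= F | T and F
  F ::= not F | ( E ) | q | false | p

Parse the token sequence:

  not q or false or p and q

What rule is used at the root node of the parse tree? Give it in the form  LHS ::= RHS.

[E [E [E [T [F not [F q]]]] or [T [F false]]] or [T [T [F p]] and [F q]]]

E ::= E or T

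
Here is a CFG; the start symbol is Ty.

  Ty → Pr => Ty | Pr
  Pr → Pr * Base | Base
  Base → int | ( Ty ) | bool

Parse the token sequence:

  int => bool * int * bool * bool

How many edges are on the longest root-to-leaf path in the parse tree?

[Ty [Pr [Base int]] => [Ty [Pr [Pr [Pr [Pr [Base bool]] * [Base int]] * [Base bool]] * [Base bool]]]]

7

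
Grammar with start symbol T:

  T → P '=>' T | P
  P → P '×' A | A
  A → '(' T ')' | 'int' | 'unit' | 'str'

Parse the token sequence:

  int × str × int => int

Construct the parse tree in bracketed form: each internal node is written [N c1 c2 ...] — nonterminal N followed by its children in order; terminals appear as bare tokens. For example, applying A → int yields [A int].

T
P => T
P × A => T
P × A × A => T
A × A × A => T
int × A × A => T
int × str × A => T
int × str × int => T
int × str × int => P
int × str × int => A
int × str × int => int

[T [P [P [P [A int]] × [A str]] × [A int]] => [T [P [A int]]]]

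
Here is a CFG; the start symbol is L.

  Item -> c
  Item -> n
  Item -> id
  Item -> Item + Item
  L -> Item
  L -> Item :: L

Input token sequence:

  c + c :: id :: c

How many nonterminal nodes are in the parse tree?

8

[L [Item [Item c] + [Item c]] :: [L [Item id] :: [L [Item c]]]]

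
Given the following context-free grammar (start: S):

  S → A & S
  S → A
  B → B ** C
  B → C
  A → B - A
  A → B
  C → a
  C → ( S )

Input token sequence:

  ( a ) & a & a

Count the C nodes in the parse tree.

4

[S [A [B [C ( [S [A [B [C a]]]] )]]] & [S [A [B [C a]]] & [S [A [B [C a]]]]]]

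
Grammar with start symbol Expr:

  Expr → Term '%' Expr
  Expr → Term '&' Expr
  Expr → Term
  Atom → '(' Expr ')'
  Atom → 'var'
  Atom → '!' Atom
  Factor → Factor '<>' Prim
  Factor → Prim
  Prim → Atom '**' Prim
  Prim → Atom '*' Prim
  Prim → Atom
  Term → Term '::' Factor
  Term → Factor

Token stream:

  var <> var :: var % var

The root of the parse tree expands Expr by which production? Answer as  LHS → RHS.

Expr → Term '%' Expr

[Expr [Term [Term [Factor [Factor [Prim [Atom var]]] <> [Prim [Atom var]]]] :: [Factor [Prim [Atom var]]]] % [Expr [Term [Factor [Prim [Atom var]]]]]]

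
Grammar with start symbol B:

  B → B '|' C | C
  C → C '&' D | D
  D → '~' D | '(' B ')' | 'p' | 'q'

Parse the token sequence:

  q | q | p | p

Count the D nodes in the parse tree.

4

[B [B [B [B [C [D q]]] | [C [D q]]] | [C [D p]]] | [C [D p]]]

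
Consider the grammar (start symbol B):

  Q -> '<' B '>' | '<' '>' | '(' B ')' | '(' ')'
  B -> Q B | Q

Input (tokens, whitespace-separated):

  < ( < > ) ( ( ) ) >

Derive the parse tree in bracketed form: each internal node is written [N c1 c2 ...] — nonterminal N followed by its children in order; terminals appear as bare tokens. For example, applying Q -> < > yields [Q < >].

[B [Q < [B [Q ( [B [Q < >]] )] [B [Q ( [B [Q ( )]] )]]] >]]

B
Q
< B >
< Q B >
< ( B ) B >
< ( Q ) B >
< ( < > ) B >
< ( < > ) Q >
< ( < > ) ( B ) >
< ( < > ) ( Q ) >
< ( < > ) ( ( ) ) >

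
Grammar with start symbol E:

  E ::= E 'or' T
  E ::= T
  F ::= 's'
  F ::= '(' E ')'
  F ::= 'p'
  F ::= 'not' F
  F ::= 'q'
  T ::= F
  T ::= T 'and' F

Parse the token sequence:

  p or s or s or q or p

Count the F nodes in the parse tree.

[E [E [E [E [E [T [F p]]] or [T [F s]]] or [T [F s]]] or [T [F q]]] or [T [F p]]]

5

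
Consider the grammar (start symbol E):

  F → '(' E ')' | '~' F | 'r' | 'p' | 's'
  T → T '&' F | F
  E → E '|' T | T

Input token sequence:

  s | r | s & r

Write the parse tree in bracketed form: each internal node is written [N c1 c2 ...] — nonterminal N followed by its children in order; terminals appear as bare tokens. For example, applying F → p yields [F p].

E
E | T
E | T | T
T | T | T
F | T | T
s | T | T
s | F | T
s | r | T
s | r | T & F
s | r | F & F
s | r | s & F
s | r | s & r

[E [E [E [T [F s]]] | [T [F r]]] | [T [T [F s]] & [F r]]]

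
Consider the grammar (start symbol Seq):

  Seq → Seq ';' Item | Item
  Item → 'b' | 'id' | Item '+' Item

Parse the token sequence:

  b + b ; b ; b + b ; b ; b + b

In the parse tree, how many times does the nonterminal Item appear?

11

[Seq [Seq [Seq [Seq [Seq [Item [Item b] + [Item b]]] ; [Item b]] ; [Item [Item b] + [Item b]]] ; [Item b]] ; [Item [Item b] + [Item b]]]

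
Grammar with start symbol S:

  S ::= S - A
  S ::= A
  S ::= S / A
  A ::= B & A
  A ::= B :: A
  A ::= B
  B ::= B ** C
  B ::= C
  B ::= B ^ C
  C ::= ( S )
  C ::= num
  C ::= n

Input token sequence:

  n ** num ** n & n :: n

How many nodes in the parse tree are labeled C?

[S [A [B [B [B [C n]] ** [C num]] ** [C n]] & [A [B [C n]] :: [A [B [C n]]]]]]

5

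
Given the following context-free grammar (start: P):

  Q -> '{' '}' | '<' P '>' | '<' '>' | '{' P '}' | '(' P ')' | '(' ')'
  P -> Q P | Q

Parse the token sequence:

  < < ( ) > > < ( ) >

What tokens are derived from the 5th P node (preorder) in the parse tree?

( )

[P [Q < [P [Q < [P [Q ( )]] >]] >] [P [Q < [P [Q ( )]] >]]]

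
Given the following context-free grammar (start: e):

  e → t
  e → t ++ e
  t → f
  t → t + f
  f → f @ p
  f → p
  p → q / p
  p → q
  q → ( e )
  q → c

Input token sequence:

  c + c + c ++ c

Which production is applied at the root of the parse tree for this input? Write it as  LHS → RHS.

[e [t [t [t [f [p [q c]]]] + [f [p [q c]]]] + [f [p [q c]]]] ++ [e [t [f [p [q c]]]]]]

e → t ++ e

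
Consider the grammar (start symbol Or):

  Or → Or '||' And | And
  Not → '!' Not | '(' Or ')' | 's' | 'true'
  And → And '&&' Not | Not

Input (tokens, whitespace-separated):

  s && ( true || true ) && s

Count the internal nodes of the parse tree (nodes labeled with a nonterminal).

[Or [And [And [And [Not s]] && [Not ( [Or [Or [And [Not true]]] || [And [Not true]]] )]] && [Not s]]]

13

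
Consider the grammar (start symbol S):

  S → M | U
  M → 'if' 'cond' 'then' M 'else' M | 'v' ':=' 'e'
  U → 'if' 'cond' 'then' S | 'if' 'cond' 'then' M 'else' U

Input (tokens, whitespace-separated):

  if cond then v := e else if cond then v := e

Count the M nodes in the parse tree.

2

[S [U if cond then [M v := e] else [U if cond then [S [M v := e]]]]]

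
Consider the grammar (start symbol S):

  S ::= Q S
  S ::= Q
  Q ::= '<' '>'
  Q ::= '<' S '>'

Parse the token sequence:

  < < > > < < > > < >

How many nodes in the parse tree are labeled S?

[S [Q < [S [Q < >]] >] [S [Q < [S [Q < >]] >] [S [Q < >]]]]

5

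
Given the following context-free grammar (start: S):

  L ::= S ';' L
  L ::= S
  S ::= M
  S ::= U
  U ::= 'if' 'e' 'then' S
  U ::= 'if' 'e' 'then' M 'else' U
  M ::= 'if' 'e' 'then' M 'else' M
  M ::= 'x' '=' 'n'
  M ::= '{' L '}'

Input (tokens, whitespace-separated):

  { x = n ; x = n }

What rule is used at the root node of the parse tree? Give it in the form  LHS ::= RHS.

[S [M { [L [S [M x = n]] ; [L [S [M x = n]]]] }]]

S ::= M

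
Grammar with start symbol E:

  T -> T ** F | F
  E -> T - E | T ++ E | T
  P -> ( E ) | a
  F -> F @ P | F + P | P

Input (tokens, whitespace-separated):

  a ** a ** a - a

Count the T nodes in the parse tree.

[E [T [T [T [F [P a]]] ** [F [P a]]] ** [F [P a]]] - [E [T [F [P a]]]]]

4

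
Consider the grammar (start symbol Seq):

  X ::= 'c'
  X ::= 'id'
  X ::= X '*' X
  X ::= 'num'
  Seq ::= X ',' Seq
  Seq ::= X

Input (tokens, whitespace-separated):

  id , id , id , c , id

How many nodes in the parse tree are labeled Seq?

5

[Seq [X id] , [Seq [X id] , [Seq [X id] , [Seq [X c] , [Seq [X id]]]]]]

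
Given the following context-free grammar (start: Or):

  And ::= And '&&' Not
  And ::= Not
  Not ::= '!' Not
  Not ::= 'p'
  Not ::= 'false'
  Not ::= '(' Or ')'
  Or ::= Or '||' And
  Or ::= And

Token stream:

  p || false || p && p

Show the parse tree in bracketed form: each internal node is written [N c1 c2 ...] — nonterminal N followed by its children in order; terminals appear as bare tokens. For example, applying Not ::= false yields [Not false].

[Or [Or [Or [And [Not p]]] || [And [Not false]]] || [And [And [Not p]] && [Not p]]]

Or
Or || And
Or || And || And
And || And || And
Not || And || And
p || And || And
p || Not || And
p || false || And
p || false || And && Not
p || false || Not && Not
p || false || p && Not
p || false || p && p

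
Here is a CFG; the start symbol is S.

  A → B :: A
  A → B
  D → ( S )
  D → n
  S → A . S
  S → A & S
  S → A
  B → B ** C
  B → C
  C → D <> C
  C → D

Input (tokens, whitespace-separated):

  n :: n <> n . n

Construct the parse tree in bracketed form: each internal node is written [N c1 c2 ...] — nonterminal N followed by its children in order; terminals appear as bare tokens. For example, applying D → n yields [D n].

[S [A [B [C [D n]]] :: [A [B [C [D n] <> [C [D n]]]]]] . [S [A [B [C [D n]]]]]]

S
A . S
B :: A . S
C :: A . S
D :: A . S
n :: A . S
n :: B . S
n :: C . S
n :: D <> C . S
n :: n <> C . S
n :: n <> D . S
n :: n <> n . S
n :: n <> n . A
n :: n <> n . B
n :: n <> n . C
n :: n <> n . D
n :: n <> n . n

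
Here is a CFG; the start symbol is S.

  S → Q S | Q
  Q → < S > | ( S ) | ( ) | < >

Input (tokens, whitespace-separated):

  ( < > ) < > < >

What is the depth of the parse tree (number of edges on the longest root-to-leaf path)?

[S [Q ( [S [Q < >]] )] [S [Q < >] [S [Q < >]]]]

4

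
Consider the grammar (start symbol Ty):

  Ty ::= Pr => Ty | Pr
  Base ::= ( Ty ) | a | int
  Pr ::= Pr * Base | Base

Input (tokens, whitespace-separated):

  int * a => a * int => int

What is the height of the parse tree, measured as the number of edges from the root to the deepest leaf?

5

[Ty [Pr [Pr [Base int]] * [Base a]] => [Ty [Pr [Pr [Base a]] * [Base int]] => [Ty [Pr [Base int]]]]]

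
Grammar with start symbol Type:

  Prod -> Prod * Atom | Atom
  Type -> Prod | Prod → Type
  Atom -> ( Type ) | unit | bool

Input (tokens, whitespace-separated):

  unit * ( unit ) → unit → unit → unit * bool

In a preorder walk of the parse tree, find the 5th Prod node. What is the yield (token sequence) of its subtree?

[Type [Prod [Prod [Atom unit]] * [Atom ( [Type [Prod [Atom unit]]] )]] → [Type [Prod [Atom unit]] → [Type [Prod [Atom unit]] → [Type [Prod [Prod [Atom unit]] * [Atom bool]]]]]]

unit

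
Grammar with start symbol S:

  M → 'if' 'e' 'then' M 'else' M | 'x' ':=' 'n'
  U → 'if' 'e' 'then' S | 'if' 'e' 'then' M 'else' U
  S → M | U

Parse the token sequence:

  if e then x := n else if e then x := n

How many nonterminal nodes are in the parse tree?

[S [U if e then [M x := n] else [U if e then [S [M x := n]]]]]

6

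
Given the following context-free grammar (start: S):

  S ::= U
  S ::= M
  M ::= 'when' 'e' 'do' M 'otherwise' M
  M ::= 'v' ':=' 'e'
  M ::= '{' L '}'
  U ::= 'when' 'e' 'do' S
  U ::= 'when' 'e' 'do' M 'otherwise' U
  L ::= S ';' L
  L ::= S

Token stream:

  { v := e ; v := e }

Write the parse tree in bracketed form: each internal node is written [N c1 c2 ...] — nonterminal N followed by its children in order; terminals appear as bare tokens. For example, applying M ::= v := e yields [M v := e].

S
M
{ L }
{ S ; L }
{ M ; L }
{ v := e ; L }
{ v := e ; S }
{ v := e ; M }
{ v := e ; v := e }

[S [M { [L [S [M v := e]] ; [L [S [M v := e]]]] }]]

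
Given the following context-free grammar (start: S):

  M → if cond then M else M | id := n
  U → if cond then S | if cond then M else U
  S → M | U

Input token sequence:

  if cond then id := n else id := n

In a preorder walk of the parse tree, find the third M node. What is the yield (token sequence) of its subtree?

[S [M if cond then [M id := n] else [M id := n]]]

id := n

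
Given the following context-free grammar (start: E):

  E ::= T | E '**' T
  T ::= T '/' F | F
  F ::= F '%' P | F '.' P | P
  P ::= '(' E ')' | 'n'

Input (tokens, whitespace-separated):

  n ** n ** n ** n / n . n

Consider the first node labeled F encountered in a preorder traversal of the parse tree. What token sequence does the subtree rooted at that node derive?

n

[E [E [E [E [T [F [P n]]]] ** [T [F [P n]]]] ** [T [F [P n]]]] ** [T [T [F [P n]]] / [F [F [P n]] . [P n]]]]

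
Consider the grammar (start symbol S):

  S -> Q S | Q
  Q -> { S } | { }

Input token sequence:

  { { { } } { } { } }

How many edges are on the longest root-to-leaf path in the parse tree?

[S [Q { [S [Q { [S [Q { }]] }] [S [Q { }] [S [Q { }]]]] }]]

6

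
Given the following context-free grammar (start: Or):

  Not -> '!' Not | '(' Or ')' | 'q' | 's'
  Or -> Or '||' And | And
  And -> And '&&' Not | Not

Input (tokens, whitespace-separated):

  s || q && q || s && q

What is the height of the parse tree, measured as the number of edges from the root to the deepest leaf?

5

[Or [Or [Or [And [Not s]]] || [And [And [Not q]] && [Not q]]] || [And [And [Not s]] && [Not q]]]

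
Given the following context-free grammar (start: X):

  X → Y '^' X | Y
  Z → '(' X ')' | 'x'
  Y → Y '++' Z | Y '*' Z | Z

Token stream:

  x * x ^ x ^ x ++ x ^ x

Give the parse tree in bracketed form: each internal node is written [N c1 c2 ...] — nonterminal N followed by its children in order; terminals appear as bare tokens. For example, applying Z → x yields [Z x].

[X [Y [Y [Z x]] * [Z x]] ^ [X [Y [Z x]] ^ [X [Y [Y [Z x]] ++ [Z x]] ^ [X [Y [Z x]]]]]]

X
Y ^ X
Y * Z ^ X
Z * Z ^ X
x * Z ^ X
x * x ^ X
x * x ^ Y ^ X
x * x ^ Z ^ X
x * x ^ x ^ X
x * x ^ x ^ Y ^ X
x * x ^ x ^ Y ++ Z ^ X
x * x ^ x ^ Z ++ Z ^ X
x * x ^ x ^ x ++ Z ^ X
x * x ^ x ^ x ++ x ^ X
x * x ^ x ^ x ++ x ^ Y
x * x ^ x ^ x ++ x ^ Z
x * x ^ x ^ x ++ x ^ x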